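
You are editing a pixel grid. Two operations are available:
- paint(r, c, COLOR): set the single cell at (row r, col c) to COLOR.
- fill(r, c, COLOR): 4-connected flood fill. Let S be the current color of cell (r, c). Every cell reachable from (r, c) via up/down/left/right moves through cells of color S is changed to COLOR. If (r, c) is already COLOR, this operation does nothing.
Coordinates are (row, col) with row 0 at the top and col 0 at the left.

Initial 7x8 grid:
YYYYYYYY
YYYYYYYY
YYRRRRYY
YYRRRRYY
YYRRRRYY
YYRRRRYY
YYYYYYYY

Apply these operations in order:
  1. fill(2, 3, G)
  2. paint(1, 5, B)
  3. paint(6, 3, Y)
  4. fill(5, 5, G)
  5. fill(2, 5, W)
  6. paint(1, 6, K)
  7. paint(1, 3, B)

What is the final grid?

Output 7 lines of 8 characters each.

Answer: YYYYYYYY
YYYBYBKY
YYWWWWYY
YYWWWWYY
YYWWWWYY
YYWWWWYY
YYYYYYYY

Derivation:
After op 1 fill(2,3,G) [16 cells changed]:
YYYYYYYY
YYYYYYYY
YYGGGGYY
YYGGGGYY
YYGGGGYY
YYGGGGYY
YYYYYYYY
After op 2 paint(1,5,B):
YYYYYYYY
YYYYYBYY
YYGGGGYY
YYGGGGYY
YYGGGGYY
YYGGGGYY
YYYYYYYY
After op 3 paint(6,3,Y):
YYYYYYYY
YYYYYBYY
YYGGGGYY
YYGGGGYY
YYGGGGYY
YYGGGGYY
YYYYYYYY
After op 4 fill(5,5,G) [0 cells changed]:
YYYYYYYY
YYYYYBYY
YYGGGGYY
YYGGGGYY
YYGGGGYY
YYGGGGYY
YYYYYYYY
After op 5 fill(2,5,W) [16 cells changed]:
YYYYYYYY
YYYYYBYY
YYWWWWYY
YYWWWWYY
YYWWWWYY
YYWWWWYY
YYYYYYYY
After op 6 paint(1,6,K):
YYYYYYYY
YYYYYBKY
YYWWWWYY
YYWWWWYY
YYWWWWYY
YYWWWWYY
YYYYYYYY
After op 7 paint(1,3,B):
YYYYYYYY
YYYBYBKY
YYWWWWYY
YYWWWWYY
YYWWWWYY
YYWWWWYY
YYYYYYYY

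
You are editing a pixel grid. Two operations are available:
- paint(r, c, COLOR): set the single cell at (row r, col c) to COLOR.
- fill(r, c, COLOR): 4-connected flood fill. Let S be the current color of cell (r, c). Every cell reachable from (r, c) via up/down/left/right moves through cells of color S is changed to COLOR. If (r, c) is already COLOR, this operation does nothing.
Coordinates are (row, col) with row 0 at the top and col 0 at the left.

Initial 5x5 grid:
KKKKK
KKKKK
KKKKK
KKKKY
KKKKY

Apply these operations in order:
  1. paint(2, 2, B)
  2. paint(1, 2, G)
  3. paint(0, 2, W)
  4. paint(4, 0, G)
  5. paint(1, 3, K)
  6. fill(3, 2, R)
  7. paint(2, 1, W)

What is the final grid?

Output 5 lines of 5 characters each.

Answer: RRWRR
RRGRR
RWBRR
RRRRY
GRRRY

Derivation:
After op 1 paint(2,2,B):
KKKKK
KKKKK
KKBKK
KKKKY
KKKKY
After op 2 paint(1,2,G):
KKKKK
KKGKK
KKBKK
KKKKY
KKKKY
After op 3 paint(0,2,W):
KKWKK
KKGKK
KKBKK
KKKKY
KKKKY
After op 4 paint(4,0,G):
KKWKK
KKGKK
KKBKK
KKKKY
GKKKY
After op 5 paint(1,3,K):
KKWKK
KKGKK
KKBKK
KKKKY
GKKKY
After op 6 fill(3,2,R) [19 cells changed]:
RRWRR
RRGRR
RRBRR
RRRRY
GRRRY
After op 7 paint(2,1,W):
RRWRR
RRGRR
RWBRR
RRRRY
GRRRY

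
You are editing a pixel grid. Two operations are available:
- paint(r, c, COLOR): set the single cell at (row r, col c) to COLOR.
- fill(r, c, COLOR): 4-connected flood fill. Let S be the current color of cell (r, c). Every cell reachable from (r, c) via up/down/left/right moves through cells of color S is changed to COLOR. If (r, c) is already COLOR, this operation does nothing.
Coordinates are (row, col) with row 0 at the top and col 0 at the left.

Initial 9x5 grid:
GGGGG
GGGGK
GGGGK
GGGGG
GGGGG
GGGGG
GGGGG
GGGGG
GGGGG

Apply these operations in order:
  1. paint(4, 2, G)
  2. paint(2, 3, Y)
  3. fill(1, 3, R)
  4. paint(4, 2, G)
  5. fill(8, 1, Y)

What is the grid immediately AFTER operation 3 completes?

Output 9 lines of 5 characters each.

Answer: RRRRR
RRRRK
RRRYK
RRRRR
RRRRR
RRRRR
RRRRR
RRRRR
RRRRR

Derivation:
After op 1 paint(4,2,G):
GGGGG
GGGGK
GGGGK
GGGGG
GGGGG
GGGGG
GGGGG
GGGGG
GGGGG
After op 2 paint(2,3,Y):
GGGGG
GGGGK
GGGYK
GGGGG
GGGGG
GGGGG
GGGGG
GGGGG
GGGGG
After op 3 fill(1,3,R) [42 cells changed]:
RRRRR
RRRRK
RRRYK
RRRRR
RRRRR
RRRRR
RRRRR
RRRRR
RRRRR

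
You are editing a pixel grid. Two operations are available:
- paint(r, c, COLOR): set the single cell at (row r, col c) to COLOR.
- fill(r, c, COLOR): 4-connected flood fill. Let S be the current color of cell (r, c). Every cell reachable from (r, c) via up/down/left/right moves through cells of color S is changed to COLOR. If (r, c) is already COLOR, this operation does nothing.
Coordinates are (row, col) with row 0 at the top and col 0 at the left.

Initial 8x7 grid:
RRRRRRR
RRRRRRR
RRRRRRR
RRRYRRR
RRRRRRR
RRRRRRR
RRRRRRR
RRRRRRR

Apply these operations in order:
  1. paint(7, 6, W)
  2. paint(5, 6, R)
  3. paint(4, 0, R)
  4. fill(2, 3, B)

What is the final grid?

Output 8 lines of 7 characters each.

Answer: BBBBBBB
BBBBBBB
BBBBBBB
BBBYBBB
BBBBBBB
BBBBBBB
BBBBBBB
BBBBBBW

Derivation:
After op 1 paint(7,6,W):
RRRRRRR
RRRRRRR
RRRRRRR
RRRYRRR
RRRRRRR
RRRRRRR
RRRRRRR
RRRRRRW
After op 2 paint(5,6,R):
RRRRRRR
RRRRRRR
RRRRRRR
RRRYRRR
RRRRRRR
RRRRRRR
RRRRRRR
RRRRRRW
After op 3 paint(4,0,R):
RRRRRRR
RRRRRRR
RRRRRRR
RRRYRRR
RRRRRRR
RRRRRRR
RRRRRRR
RRRRRRW
After op 4 fill(2,3,B) [54 cells changed]:
BBBBBBB
BBBBBBB
BBBBBBB
BBBYBBB
BBBBBBB
BBBBBBB
BBBBBBB
BBBBBBW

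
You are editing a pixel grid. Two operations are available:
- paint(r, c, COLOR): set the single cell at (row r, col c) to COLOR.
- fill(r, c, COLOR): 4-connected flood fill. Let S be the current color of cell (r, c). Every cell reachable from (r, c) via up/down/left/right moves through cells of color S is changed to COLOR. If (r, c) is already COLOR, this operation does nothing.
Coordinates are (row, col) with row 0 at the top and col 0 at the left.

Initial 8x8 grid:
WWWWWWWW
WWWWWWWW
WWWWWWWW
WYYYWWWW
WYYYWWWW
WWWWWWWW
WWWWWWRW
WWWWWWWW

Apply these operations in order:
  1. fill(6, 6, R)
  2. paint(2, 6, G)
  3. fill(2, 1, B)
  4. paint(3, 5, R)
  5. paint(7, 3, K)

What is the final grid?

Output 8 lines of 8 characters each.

After op 1 fill(6,6,R) [0 cells changed]:
WWWWWWWW
WWWWWWWW
WWWWWWWW
WYYYWWWW
WYYYWWWW
WWWWWWWW
WWWWWWRW
WWWWWWWW
After op 2 paint(2,6,G):
WWWWWWWW
WWWWWWWW
WWWWWWGW
WYYYWWWW
WYYYWWWW
WWWWWWWW
WWWWWWRW
WWWWWWWW
After op 3 fill(2,1,B) [56 cells changed]:
BBBBBBBB
BBBBBBBB
BBBBBBGB
BYYYBBBB
BYYYBBBB
BBBBBBBB
BBBBBBRB
BBBBBBBB
After op 4 paint(3,5,R):
BBBBBBBB
BBBBBBBB
BBBBBBGB
BYYYBRBB
BYYYBBBB
BBBBBBBB
BBBBBBRB
BBBBBBBB
After op 5 paint(7,3,K):
BBBBBBBB
BBBBBBBB
BBBBBBGB
BYYYBRBB
BYYYBBBB
BBBBBBBB
BBBBBBRB
BBBKBBBB

Answer: BBBBBBBB
BBBBBBBB
BBBBBBGB
BYYYBRBB
BYYYBBBB
BBBBBBBB
BBBBBBRB
BBBKBBBB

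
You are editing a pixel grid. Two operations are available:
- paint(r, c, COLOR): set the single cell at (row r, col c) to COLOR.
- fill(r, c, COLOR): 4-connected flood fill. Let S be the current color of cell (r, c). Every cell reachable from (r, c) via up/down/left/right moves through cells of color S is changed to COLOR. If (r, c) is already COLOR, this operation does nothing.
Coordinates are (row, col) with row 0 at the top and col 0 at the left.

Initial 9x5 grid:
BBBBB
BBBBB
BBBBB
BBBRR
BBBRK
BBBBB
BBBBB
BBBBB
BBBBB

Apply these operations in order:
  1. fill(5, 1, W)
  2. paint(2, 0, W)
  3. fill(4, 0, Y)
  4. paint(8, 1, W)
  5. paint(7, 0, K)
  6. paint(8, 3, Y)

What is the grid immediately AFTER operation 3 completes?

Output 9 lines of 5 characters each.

Answer: YYYYY
YYYYY
YYYYY
YYYRR
YYYRK
YYYYY
YYYYY
YYYYY
YYYYY

Derivation:
After op 1 fill(5,1,W) [41 cells changed]:
WWWWW
WWWWW
WWWWW
WWWRR
WWWRK
WWWWW
WWWWW
WWWWW
WWWWW
After op 2 paint(2,0,W):
WWWWW
WWWWW
WWWWW
WWWRR
WWWRK
WWWWW
WWWWW
WWWWW
WWWWW
After op 3 fill(4,0,Y) [41 cells changed]:
YYYYY
YYYYY
YYYYY
YYYRR
YYYRK
YYYYY
YYYYY
YYYYY
YYYYY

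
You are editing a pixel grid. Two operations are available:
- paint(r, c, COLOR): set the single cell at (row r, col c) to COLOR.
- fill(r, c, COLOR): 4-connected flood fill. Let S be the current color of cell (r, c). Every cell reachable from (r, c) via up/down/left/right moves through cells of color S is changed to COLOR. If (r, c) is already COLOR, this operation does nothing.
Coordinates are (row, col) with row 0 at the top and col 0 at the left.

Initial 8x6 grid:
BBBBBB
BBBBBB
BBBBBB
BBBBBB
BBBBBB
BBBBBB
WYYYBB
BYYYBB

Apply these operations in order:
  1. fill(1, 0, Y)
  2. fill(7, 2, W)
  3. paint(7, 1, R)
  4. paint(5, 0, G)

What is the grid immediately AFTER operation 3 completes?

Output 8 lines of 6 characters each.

Answer: WWWWWW
WWWWWW
WWWWWW
WWWWWW
WWWWWW
WWWWWW
WWWWWW
BRWWWW

Derivation:
After op 1 fill(1,0,Y) [40 cells changed]:
YYYYYY
YYYYYY
YYYYYY
YYYYYY
YYYYYY
YYYYYY
WYYYYY
BYYYYY
After op 2 fill(7,2,W) [46 cells changed]:
WWWWWW
WWWWWW
WWWWWW
WWWWWW
WWWWWW
WWWWWW
WWWWWW
BWWWWW
After op 3 paint(7,1,R):
WWWWWW
WWWWWW
WWWWWW
WWWWWW
WWWWWW
WWWWWW
WWWWWW
BRWWWW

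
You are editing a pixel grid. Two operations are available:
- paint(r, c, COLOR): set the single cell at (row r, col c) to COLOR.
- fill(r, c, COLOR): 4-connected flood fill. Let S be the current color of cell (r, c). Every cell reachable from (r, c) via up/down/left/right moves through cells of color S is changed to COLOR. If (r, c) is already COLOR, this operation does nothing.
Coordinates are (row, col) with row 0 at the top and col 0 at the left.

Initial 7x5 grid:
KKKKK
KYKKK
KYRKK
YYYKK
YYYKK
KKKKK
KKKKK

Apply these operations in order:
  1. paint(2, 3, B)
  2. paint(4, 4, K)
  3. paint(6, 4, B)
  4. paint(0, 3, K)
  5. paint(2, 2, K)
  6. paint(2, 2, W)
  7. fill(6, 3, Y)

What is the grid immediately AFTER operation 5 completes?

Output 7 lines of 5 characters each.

Answer: KKKKK
KYKKK
KYKBK
YYYKK
YYYKK
KKKKK
KKKKB

Derivation:
After op 1 paint(2,3,B):
KKKKK
KYKKK
KYRBK
YYYKK
YYYKK
KKKKK
KKKKK
After op 2 paint(4,4,K):
KKKKK
KYKKK
KYRBK
YYYKK
YYYKK
KKKKK
KKKKK
After op 3 paint(6,4,B):
KKKKK
KYKKK
KYRBK
YYYKK
YYYKK
KKKKK
KKKKB
After op 4 paint(0,3,K):
KKKKK
KYKKK
KYRBK
YYYKK
YYYKK
KKKKK
KKKKB
After op 5 paint(2,2,K):
KKKKK
KYKKK
KYKBK
YYYKK
YYYKK
KKKKK
KKKKB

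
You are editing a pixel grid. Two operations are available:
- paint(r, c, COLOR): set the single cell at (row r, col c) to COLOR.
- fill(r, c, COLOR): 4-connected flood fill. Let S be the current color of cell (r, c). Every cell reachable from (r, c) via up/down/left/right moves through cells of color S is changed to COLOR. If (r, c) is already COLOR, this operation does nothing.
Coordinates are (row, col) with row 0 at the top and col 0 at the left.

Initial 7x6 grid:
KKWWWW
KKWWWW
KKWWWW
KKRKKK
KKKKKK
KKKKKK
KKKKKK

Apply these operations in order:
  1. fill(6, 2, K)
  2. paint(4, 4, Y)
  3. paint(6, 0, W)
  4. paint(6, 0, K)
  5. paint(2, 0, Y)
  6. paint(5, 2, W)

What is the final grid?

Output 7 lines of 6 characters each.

After op 1 fill(6,2,K) [0 cells changed]:
KKWWWW
KKWWWW
KKWWWW
KKRKKK
KKKKKK
KKKKKK
KKKKKK
After op 2 paint(4,4,Y):
KKWWWW
KKWWWW
KKWWWW
KKRKKK
KKKKYK
KKKKKK
KKKKKK
After op 3 paint(6,0,W):
KKWWWW
KKWWWW
KKWWWW
KKRKKK
KKKKYK
KKKKKK
WKKKKK
After op 4 paint(6,0,K):
KKWWWW
KKWWWW
KKWWWW
KKRKKK
KKKKYK
KKKKKK
KKKKKK
After op 5 paint(2,0,Y):
KKWWWW
KKWWWW
YKWWWW
KKRKKK
KKKKYK
KKKKKK
KKKKKK
After op 6 paint(5,2,W):
KKWWWW
KKWWWW
YKWWWW
KKRKKK
KKKKYK
KKWKKK
KKKKKK

Answer: KKWWWW
KKWWWW
YKWWWW
KKRKKK
KKKKYK
KKWKKK
KKKKKK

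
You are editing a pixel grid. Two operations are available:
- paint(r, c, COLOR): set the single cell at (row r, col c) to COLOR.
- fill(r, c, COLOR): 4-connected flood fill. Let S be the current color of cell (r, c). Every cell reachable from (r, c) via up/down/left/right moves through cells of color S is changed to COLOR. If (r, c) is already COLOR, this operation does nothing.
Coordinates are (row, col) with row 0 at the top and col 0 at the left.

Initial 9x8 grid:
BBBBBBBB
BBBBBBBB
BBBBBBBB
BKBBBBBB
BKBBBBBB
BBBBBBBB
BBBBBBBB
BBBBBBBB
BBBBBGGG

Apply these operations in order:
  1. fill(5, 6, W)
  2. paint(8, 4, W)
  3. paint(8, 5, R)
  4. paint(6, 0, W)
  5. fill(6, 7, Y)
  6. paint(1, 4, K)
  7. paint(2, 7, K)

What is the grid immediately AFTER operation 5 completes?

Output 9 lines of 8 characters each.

After op 1 fill(5,6,W) [67 cells changed]:
WWWWWWWW
WWWWWWWW
WWWWWWWW
WKWWWWWW
WKWWWWWW
WWWWWWWW
WWWWWWWW
WWWWWWWW
WWWWWGGG
After op 2 paint(8,4,W):
WWWWWWWW
WWWWWWWW
WWWWWWWW
WKWWWWWW
WKWWWWWW
WWWWWWWW
WWWWWWWW
WWWWWWWW
WWWWWGGG
After op 3 paint(8,5,R):
WWWWWWWW
WWWWWWWW
WWWWWWWW
WKWWWWWW
WKWWWWWW
WWWWWWWW
WWWWWWWW
WWWWWWWW
WWWWWRGG
After op 4 paint(6,0,W):
WWWWWWWW
WWWWWWWW
WWWWWWWW
WKWWWWWW
WKWWWWWW
WWWWWWWW
WWWWWWWW
WWWWWWWW
WWWWWRGG
After op 5 fill(6,7,Y) [67 cells changed]:
YYYYYYYY
YYYYYYYY
YYYYYYYY
YKYYYYYY
YKYYYYYY
YYYYYYYY
YYYYYYYY
YYYYYYYY
YYYYYRGG

Answer: YYYYYYYY
YYYYYYYY
YYYYYYYY
YKYYYYYY
YKYYYYYY
YYYYYYYY
YYYYYYYY
YYYYYYYY
YYYYYRGG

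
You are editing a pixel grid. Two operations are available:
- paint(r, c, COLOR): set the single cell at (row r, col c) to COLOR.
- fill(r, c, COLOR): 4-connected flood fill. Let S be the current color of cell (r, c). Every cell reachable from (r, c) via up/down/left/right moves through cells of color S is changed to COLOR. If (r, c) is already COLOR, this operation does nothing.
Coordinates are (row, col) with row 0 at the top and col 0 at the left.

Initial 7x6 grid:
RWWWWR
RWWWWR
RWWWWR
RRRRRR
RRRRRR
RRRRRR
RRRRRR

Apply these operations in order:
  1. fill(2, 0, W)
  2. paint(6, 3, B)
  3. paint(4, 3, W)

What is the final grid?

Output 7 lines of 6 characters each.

Answer: WWWWWW
WWWWWW
WWWWWW
WWWWWW
WWWWWW
WWWWWW
WWWBWW

Derivation:
After op 1 fill(2,0,W) [30 cells changed]:
WWWWWW
WWWWWW
WWWWWW
WWWWWW
WWWWWW
WWWWWW
WWWWWW
After op 2 paint(6,3,B):
WWWWWW
WWWWWW
WWWWWW
WWWWWW
WWWWWW
WWWWWW
WWWBWW
After op 3 paint(4,3,W):
WWWWWW
WWWWWW
WWWWWW
WWWWWW
WWWWWW
WWWWWW
WWWBWW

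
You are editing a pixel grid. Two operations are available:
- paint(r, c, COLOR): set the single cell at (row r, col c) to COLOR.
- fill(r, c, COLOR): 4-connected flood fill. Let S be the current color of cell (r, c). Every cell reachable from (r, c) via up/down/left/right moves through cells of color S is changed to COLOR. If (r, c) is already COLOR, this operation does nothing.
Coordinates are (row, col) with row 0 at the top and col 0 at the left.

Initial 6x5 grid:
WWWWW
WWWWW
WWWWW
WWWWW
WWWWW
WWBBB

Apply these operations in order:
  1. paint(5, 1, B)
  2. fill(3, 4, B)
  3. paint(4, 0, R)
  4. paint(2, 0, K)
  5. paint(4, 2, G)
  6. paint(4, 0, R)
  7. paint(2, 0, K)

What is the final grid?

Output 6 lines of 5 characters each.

After op 1 paint(5,1,B):
WWWWW
WWWWW
WWWWW
WWWWW
WWWWW
WBBBB
After op 2 fill(3,4,B) [26 cells changed]:
BBBBB
BBBBB
BBBBB
BBBBB
BBBBB
BBBBB
After op 3 paint(4,0,R):
BBBBB
BBBBB
BBBBB
BBBBB
RBBBB
BBBBB
After op 4 paint(2,0,K):
BBBBB
BBBBB
KBBBB
BBBBB
RBBBB
BBBBB
After op 5 paint(4,2,G):
BBBBB
BBBBB
KBBBB
BBBBB
RBGBB
BBBBB
After op 6 paint(4,0,R):
BBBBB
BBBBB
KBBBB
BBBBB
RBGBB
BBBBB
After op 7 paint(2,0,K):
BBBBB
BBBBB
KBBBB
BBBBB
RBGBB
BBBBB

Answer: BBBBB
BBBBB
KBBBB
BBBBB
RBGBB
BBBBB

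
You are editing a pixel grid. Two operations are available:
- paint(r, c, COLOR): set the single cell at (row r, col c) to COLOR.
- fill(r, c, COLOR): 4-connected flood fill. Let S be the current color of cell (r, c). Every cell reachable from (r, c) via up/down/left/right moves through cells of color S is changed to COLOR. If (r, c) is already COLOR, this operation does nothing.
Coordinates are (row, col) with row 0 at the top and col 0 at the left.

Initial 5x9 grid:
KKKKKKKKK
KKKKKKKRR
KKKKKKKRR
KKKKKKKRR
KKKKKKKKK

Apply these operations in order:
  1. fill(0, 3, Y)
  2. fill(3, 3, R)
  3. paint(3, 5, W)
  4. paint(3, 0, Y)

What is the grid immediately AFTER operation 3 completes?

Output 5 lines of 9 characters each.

After op 1 fill(0,3,Y) [39 cells changed]:
YYYYYYYYY
YYYYYYYRR
YYYYYYYRR
YYYYYYYRR
YYYYYYYYY
After op 2 fill(3,3,R) [39 cells changed]:
RRRRRRRRR
RRRRRRRRR
RRRRRRRRR
RRRRRRRRR
RRRRRRRRR
After op 3 paint(3,5,W):
RRRRRRRRR
RRRRRRRRR
RRRRRRRRR
RRRRRWRRR
RRRRRRRRR

Answer: RRRRRRRRR
RRRRRRRRR
RRRRRRRRR
RRRRRWRRR
RRRRRRRRR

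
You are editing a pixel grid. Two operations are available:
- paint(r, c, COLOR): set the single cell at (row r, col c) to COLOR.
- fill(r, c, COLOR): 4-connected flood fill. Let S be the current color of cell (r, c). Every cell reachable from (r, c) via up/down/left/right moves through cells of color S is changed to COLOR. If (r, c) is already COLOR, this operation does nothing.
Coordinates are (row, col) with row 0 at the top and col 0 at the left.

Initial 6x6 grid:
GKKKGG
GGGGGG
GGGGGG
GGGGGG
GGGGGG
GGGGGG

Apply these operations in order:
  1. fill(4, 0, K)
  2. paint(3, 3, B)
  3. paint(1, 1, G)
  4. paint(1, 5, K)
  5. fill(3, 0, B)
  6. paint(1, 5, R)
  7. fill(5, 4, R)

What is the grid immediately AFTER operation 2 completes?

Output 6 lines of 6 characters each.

Answer: KKKKKK
KKKKKK
KKKKKK
KKKBKK
KKKKKK
KKKKKK

Derivation:
After op 1 fill(4,0,K) [33 cells changed]:
KKKKKK
KKKKKK
KKKKKK
KKKKKK
KKKKKK
KKKKKK
After op 2 paint(3,3,B):
KKKKKK
KKKKKK
KKKKKK
KKKBKK
KKKKKK
KKKKKK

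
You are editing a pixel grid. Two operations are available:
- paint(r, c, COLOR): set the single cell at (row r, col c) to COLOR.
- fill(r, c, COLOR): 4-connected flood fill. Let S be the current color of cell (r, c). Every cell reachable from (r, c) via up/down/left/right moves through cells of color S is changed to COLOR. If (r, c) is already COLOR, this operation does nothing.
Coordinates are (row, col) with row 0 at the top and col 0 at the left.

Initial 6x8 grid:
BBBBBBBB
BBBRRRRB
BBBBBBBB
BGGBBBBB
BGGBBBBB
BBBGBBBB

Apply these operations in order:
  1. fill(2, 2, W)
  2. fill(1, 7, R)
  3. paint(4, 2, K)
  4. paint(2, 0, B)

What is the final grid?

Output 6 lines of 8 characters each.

After op 1 fill(2,2,W) [39 cells changed]:
WWWWWWWW
WWWRRRRW
WWWWWWWW
WGGWWWWW
WGGWWWWW
WWWGWWWW
After op 2 fill(1,7,R) [39 cells changed]:
RRRRRRRR
RRRRRRRR
RRRRRRRR
RGGRRRRR
RGGRRRRR
RRRGRRRR
After op 3 paint(4,2,K):
RRRRRRRR
RRRRRRRR
RRRRRRRR
RGGRRRRR
RGKRRRRR
RRRGRRRR
After op 4 paint(2,0,B):
RRRRRRRR
RRRRRRRR
BRRRRRRR
RGGRRRRR
RGKRRRRR
RRRGRRRR

Answer: RRRRRRRR
RRRRRRRR
BRRRRRRR
RGGRRRRR
RGKRRRRR
RRRGRRRR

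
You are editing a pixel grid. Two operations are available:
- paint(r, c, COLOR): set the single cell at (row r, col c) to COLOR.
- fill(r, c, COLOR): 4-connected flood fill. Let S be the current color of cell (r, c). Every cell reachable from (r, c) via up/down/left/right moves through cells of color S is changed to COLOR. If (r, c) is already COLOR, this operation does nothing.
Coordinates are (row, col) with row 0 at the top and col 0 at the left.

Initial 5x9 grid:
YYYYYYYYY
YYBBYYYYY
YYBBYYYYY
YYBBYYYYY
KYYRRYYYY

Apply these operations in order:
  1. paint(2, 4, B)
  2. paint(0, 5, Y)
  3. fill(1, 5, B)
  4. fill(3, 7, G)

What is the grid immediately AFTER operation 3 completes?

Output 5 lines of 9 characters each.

Answer: BBBBBBBBB
BBBBBBBBB
BBBBBBBBB
BBBBBBBBB
KBBRRBBBB

Derivation:
After op 1 paint(2,4,B):
YYYYYYYYY
YYBBYYYYY
YYBBBYYYY
YYBBYYYYY
KYYRRYYYY
After op 2 paint(0,5,Y):
YYYYYYYYY
YYBBYYYYY
YYBBBYYYY
YYBBYYYYY
KYYRRYYYY
After op 3 fill(1,5,B) [35 cells changed]:
BBBBBBBBB
BBBBBBBBB
BBBBBBBBB
BBBBBBBBB
KBBRRBBBB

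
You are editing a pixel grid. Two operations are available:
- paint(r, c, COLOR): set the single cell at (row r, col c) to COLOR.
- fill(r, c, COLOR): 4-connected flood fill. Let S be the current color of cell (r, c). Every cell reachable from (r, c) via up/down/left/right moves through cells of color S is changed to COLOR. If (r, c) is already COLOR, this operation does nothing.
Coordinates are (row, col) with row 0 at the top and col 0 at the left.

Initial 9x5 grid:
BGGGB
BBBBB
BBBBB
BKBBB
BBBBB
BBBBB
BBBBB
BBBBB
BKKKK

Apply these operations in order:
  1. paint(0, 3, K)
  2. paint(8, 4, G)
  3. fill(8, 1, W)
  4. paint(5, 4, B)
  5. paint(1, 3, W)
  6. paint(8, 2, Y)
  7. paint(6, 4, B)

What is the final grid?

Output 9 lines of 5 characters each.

After op 1 paint(0,3,K):
BGGKB
BBBBB
BBBBB
BKBBB
BBBBB
BBBBB
BBBBB
BBBBB
BKKKK
After op 2 paint(8,4,G):
BGGKB
BBBBB
BBBBB
BKBBB
BBBBB
BBBBB
BBBBB
BBBBB
BKKKG
After op 3 fill(8,1,W) [3 cells changed]:
BGGKB
BBBBB
BBBBB
BKBBB
BBBBB
BBBBB
BBBBB
BBBBB
BWWWG
After op 4 paint(5,4,B):
BGGKB
BBBBB
BBBBB
BKBBB
BBBBB
BBBBB
BBBBB
BBBBB
BWWWG
After op 5 paint(1,3,W):
BGGKB
BBBWB
BBBBB
BKBBB
BBBBB
BBBBB
BBBBB
BBBBB
BWWWG
After op 6 paint(8,2,Y):
BGGKB
BBBWB
BBBBB
BKBBB
BBBBB
BBBBB
BBBBB
BBBBB
BWYWG
After op 7 paint(6,4,B):
BGGKB
BBBWB
BBBBB
BKBBB
BBBBB
BBBBB
BBBBB
BBBBB
BWYWG

Answer: BGGKB
BBBWB
BBBBB
BKBBB
BBBBB
BBBBB
BBBBB
BBBBB
BWYWG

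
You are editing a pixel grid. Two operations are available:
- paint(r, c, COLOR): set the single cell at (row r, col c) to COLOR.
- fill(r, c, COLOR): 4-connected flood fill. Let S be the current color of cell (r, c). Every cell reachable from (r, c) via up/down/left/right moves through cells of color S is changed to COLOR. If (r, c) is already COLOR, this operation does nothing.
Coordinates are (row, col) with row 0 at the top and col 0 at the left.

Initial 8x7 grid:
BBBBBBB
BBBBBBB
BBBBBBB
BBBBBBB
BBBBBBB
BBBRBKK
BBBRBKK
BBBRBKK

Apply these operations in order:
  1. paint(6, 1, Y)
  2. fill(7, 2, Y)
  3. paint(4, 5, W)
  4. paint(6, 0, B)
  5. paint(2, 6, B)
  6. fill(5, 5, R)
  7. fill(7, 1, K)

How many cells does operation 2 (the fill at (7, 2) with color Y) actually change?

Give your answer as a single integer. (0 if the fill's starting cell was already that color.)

After op 1 paint(6,1,Y):
BBBBBBB
BBBBBBB
BBBBBBB
BBBBBBB
BBBBBBB
BBBRBKK
BYBRBKK
BBBRBKK
After op 2 fill(7,2,Y) [46 cells changed]:
YYYYYYY
YYYYYYY
YYYYYYY
YYYYYYY
YYYYYYY
YYYRYKK
YYYRYKK
YYYRYKK

Answer: 46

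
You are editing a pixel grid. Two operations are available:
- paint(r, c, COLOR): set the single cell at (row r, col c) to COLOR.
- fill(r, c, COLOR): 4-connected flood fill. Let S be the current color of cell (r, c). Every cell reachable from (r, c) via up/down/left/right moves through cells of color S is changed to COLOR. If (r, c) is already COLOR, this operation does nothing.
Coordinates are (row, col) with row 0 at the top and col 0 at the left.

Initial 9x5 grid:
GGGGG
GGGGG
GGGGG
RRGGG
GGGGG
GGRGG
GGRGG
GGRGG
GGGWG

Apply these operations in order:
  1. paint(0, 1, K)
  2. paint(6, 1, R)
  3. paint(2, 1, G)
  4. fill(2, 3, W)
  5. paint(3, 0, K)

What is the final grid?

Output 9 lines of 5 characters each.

Answer: WKWWW
WWWWW
WWWWW
KRWWW
WWWWW
WWRWW
WRRWW
WWRWW
WWWWW

Derivation:
After op 1 paint(0,1,K):
GKGGG
GGGGG
GGGGG
RRGGG
GGGGG
GGRGG
GGRGG
GGRGG
GGGWG
After op 2 paint(6,1,R):
GKGGG
GGGGG
GGGGG
RRGGG
GGGGG
GGRGG
GRRGG
GGRGG
GGGWG
After op 3 paint(2,1,G):
GKGGG
GGGGG
GGGGG
RRGGG
GGGGG
GGRGG
GRRGG
GGRGG
GGGWG
After op 4 fill(2,3,W) [37 cells changed]:
WKWWW
WWWWW
WWWWW
RRWWW
WWWWW
WWRWW
WRRWW
WWRWW
WWWWW
After op 5 paint(3,0,K):
WKWWW
WWWWW
WWWWW
KRWWW
WWWWW
WWRWW
WRRWW
WWRWW
WWWWW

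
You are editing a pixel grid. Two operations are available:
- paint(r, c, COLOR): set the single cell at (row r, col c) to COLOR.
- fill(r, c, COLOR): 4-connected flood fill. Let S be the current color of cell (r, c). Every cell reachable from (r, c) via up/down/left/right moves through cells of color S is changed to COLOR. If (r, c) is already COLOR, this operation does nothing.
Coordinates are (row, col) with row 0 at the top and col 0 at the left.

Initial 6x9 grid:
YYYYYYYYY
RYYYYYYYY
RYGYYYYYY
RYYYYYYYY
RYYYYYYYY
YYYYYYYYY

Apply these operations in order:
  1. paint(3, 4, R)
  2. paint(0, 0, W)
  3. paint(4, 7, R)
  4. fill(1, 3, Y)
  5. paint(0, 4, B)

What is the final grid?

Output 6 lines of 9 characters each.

After op 1 paint(3,4,R):
YYYYYYYYY
RYYYYYYYY
RYGYYYYYY
RYYYRYYYY
RYYYYYYYY
YYYYYYYYY
After op 2 paint(0,0,W):
WYYYYYYYY
RYYYYYYYY
RYGYYYYYY
RYYYRYYYY
RYYYYYYYY
YYYYYYYYY
After op 3 paint(4,7,R):
WYYYYYYYY
RYYYYYYYY
RYGYYYYYY
RYYYRYYYY
RYYYYYYRY
YYYYYYYYY
After op 4 fill(1,3,Y) [0 cells changed]:
WYYYYYYYY
RYYYYYYYY
RYGYYYYYY
RYYYRYYYY
RYYYYYYRY
YYYYYYYYY
After op 5 paint(0,4,B):
WYYYBYYYY
RYYYYYYYY
RYGYYYYYY
RYYYRYYYY
RYYYYYYRY
YYYYYYYYY

Answer: WYYYBYYYY
RYYYYYYYY
RYGYYYYYY
RYYYRYYYY
RYYYYYYRY
YYYYYYYYY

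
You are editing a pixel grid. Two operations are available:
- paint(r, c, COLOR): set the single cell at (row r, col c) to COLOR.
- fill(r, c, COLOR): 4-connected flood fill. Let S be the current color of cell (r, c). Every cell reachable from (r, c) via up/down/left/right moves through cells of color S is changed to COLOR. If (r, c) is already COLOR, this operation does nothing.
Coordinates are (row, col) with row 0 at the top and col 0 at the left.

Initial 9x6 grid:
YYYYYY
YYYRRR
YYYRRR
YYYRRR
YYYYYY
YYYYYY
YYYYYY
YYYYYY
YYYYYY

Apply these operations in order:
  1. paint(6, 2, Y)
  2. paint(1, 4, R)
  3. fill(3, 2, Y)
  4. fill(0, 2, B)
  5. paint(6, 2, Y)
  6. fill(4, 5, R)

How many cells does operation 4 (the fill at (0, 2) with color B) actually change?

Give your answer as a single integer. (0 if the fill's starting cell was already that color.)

After op 1 paint(6,2,Y):
YYYYYY
YYYRRR
YYYRRR
YYYRRR
YYYYYY
YYYYYY
YYYYYY
YYYYYY
YYYYYY
After op 2 paint(1,4,R):
YYYYYY
YYYRRR
YYYRRR
YYYRRR
YYYYYY
YYYYYY
YYYYYY
YYYYYY
YYYYYY
After op 3 fill(3,2,Y) [0 cells changed]:
YYYYYY
YYYRRR
YYYRRR
YYYRRR
YYYYYY
YYYYYY
YYYYYY
YYYYYY
YYYYYY
After op 4 fill(0,2,B) [45 cells changed]:
BBBBBB
BBBRRR
BBBRRR
BBBRRR
BBBBBB
BBBBBB
BBBBBB
BBBBBB
BBBBBB

Answer: 45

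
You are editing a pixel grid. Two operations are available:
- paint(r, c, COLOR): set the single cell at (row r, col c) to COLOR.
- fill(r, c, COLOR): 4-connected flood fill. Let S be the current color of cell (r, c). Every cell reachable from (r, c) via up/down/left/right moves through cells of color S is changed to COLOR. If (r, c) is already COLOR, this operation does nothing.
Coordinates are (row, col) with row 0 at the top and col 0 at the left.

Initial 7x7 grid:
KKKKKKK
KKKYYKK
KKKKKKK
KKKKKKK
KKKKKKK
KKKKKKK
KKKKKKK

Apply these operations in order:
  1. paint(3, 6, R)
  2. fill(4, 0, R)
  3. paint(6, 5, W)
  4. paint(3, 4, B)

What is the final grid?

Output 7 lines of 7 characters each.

Answer: RRRRRRR
RRRYYRR
RRRRRRR
RRRRBRR
RRRRRRR
RRRRRRR
RRRRRWR

Derivation:
After op 1 paint(3,6,R):
KKKKKKK
KKKYYKK
KKKKKKK
KKKKKKR
KKKKKKK
KKKKKKK
KKKKKKK
After op 2 fill(4,0,R) [46 cells changed]:
RRRRRRR
RRRYYRR
RRRRRRR
RRRRRRR
RRRRRRR
RRRRRRR
RRRRRRR
After op 3 paint(6,5,W):
RRRRRRR
RRRYYRR
RRRRRRR
RRRRRRR
RRRRRRR
RRRRRRR
RRRRRWR
After op 4 paint(3,4,B):
RRRRRRR
RRRYYRR
RRRRRRR
RRRRBRR
RRRRRRR
RRRRRRR
RRRRRWR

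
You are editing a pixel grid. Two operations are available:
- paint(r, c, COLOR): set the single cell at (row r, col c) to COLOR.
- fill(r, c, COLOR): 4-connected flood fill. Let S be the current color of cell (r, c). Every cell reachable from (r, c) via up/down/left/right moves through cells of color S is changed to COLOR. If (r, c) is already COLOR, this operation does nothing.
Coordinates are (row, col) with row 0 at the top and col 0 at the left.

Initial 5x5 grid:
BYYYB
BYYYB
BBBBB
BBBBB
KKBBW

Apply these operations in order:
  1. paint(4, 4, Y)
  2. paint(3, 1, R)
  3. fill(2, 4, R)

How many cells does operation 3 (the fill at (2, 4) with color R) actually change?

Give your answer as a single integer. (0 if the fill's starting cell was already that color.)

After op 1 paint(4,4,Y):
BYYYB
BYYYB
BBBBB
BBBBB
KKBBY
After op 2 paint(3,1,R):
BYYYB
BYYYB
BBBBB
BRBBB
KKBBY
After op 3 fill(2,4,R) [15 cells changed]:
RYYYR
RYYYR
RRRRR
RRRRR
KKRRY

Answer: 15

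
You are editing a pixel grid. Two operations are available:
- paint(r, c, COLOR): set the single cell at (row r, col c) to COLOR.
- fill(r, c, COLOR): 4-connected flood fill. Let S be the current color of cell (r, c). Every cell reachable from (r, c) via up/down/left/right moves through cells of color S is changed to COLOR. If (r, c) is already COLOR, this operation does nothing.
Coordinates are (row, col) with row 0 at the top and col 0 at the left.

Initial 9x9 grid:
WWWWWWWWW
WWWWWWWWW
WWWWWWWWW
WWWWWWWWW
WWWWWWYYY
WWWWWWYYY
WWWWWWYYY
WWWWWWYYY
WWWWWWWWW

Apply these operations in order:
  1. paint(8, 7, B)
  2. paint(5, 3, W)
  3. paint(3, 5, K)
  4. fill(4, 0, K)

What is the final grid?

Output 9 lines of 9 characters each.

After op 1 paint(8,7,B):
WWWWWWWWW
WWWWWWWWW
WWWWWWWWW
WWWWWWWWW
WWWWWWYYY
WWWWWWYYY
WWWWWWYYY
WWWWWWYYY
WWWWWWWBW
After op 2 paint(5,3,W):
WWWWWWWWW
WWWWWWWWW
WWWWWWWWW
WWWWWWWWW
WWWWWWYYY
WWWWWWYYY
WWWWWWYYY
WWWWWWYYY
WWWWWWWBW
After op 3 paint(3,5,K):
WWWWWWWWW
WWWWWWWWW
WWWWWWWWW
WWWWWKWWW
WWWWWWYYY
WWWWWWYYY
WWWWWWYYY
WWWWWWYYY
WWWWWWWBW
After op 4 fill(4,0,K) [66 cells changed]:
KKKKKKKKK
KKKKKKKKK
KKKKKKKKK
KKKKKKKKK
KKKKKKYYY
KKKKKKYYY
KKKKKKYYY
KKKKKKYYY
KKKKKKKBW

Answer: KKKKKKKKK
KKKKKKKKK
KKKKKKKKK
KKKKKKKKK
KKKKKKYYY
KKKKKKYYY
KKKKKKYYY
KKKKKKYYY
KKKKKKKBW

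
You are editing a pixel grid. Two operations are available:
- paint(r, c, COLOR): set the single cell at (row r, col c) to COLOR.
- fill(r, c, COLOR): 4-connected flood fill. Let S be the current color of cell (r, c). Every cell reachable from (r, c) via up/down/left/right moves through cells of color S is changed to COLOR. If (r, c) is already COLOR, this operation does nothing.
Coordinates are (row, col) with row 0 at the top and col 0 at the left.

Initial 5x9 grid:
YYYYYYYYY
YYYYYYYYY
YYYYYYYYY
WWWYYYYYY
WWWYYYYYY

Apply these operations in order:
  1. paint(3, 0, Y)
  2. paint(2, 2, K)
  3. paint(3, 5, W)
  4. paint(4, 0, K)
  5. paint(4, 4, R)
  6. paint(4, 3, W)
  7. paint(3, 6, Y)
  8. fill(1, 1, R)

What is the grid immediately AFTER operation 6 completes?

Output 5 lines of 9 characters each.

After op 1 paint(3,0,Y):
YYYYYYYYY
YYYYYYYYY
YYYYYYYYY
YWWYYYYYY
WWWYYYYYY
After op 2 paint(2,2,K):
YYYYYYYYY
YYYYYYYYY
YYKYYYYYY
YWWYYYYYY
WWWYYYYYY
After op 3 paint(3,5,W):
YYYYYYYYY
YYYYYYYYY
YYKYYYYYY
YWWYYWYYY
WWWYYYYYY
After op 4 paint(4,0,K):
YYYYYYYYY
YYYYYYYYY
YYKYYYYYY
YWWYYWYYY
KWWYYYYYY
After op 5 paint(4,4,R):
YYYYYYYYY
YYYYYYYYY
YYKYYYYYY
YWWYYWYYY
KWWYRYYYY
After op 6 paint(4,3,W):
YYYYYYYYY
YYYYYYYYY
YYKYYYYYY
YWWYYWYYY
KWWWRYYYY

Answer: YYYYYYYYY
YYYYYYYYY
YYKYYYYYY
YWWYYWYYY
KWWWRYYYY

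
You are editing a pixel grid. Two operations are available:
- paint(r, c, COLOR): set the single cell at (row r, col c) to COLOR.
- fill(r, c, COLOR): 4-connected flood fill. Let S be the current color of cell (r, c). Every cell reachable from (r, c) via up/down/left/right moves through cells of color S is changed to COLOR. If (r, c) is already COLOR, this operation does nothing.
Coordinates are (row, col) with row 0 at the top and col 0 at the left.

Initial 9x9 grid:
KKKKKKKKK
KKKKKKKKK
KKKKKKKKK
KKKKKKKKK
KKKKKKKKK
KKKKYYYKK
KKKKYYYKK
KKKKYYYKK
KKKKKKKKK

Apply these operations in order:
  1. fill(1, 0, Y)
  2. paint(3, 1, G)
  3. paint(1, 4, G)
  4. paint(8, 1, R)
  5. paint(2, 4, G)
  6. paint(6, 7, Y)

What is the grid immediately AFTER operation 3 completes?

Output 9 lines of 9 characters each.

After op 1 fill(1,0,Y) [72 cells changed]:
YYYYYYYYY
YYYYYYYYY
YYYYYYYYY
YYYYYYYYY
YYYYYYYYY
YYYYYYYYY
YYYYYYYYY
YYYYYYYYY
YYYYYYYYY
After op 2 paint(3,1,G):
YYYYYYYYY
YYYYYYYYY
YYYYYYYYY
YGYYYYYYY
YYYYYYYYY
YYYYYYYYY
YYYYYYYYY
YYYYYYYYY
YYYYYYYYY
After op 3 paint(1,4,G):
YYYYYYYYY
YYYYGYYYY
YYYYYYYYY
YGYYYYYYY
YYYYYYYYY
YYYYYYYYY
YYYYYYYYY
YYYYYYYYY
YYYYYYYYY

Answer: YYYYYYYYY
YYYYGYYYY
YYYYYYYYY
YGYYYYYYY
YYYYYYYYY
YYYYYYYYY
YYYYYYYYY
YYYYYYYYY
YYYYYYYYY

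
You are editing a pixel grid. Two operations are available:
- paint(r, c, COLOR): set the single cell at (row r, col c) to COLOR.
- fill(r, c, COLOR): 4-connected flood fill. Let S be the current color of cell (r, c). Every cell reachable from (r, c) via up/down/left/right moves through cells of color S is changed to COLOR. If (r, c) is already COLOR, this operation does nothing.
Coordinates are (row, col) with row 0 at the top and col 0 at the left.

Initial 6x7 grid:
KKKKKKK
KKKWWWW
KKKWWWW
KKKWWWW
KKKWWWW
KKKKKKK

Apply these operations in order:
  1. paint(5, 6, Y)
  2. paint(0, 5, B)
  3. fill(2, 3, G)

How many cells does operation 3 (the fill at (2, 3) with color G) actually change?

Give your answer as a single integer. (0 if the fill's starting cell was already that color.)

Answer: 16

Derivation:
After op 1 paint(5,6,Y):
KKKKKKK
KKKWWWW
KKKWWWW
KKKWWWW
KKKWWWW
KKKKKKY
After op 2 paint(0,5,B):
KKKKKBK
KKKWWWW
KKKWWWW
KKKWWWW
KKKWWWW
KKKKKKY
After op 3 fill(2,3,G) [16 cells changed]:
KKKKKBK
KKKGGGG
KKKGGGG
KKKGGGG
KKKGGGG
KKKKKKY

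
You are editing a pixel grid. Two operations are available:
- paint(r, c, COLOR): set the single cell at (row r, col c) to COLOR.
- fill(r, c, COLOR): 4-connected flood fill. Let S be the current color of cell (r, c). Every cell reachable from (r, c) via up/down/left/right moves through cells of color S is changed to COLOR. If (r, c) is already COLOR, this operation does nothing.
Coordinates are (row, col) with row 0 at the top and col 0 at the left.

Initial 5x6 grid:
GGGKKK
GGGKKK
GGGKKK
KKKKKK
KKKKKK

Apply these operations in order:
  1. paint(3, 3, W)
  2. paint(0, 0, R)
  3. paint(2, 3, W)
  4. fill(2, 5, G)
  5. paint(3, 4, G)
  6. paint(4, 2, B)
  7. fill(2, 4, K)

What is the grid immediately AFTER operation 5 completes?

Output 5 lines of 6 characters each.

After op 1 paint(3,3,W):
GGGKKK
GGGKKK
GGGKKK
KKKWKK
KKKKKK
After op 2 paint(0,0,R):
RGGKKK
GGGKKK
GGGKKK
KKKWKK
KKKKKK
After op 3 paint(2,3,W):
RGGKKK
GGGKKK
GGGWKK
KKKWKK
KKKKKK
After op 4 fill(2,5,G) [19 cells changed]:
RGGGGG
GGGGGG
GGGWGG
GGGWGG
GGGGGG
After op 5 paint(3,4,G):
RGGGGG
GGGGGG
GGGWGG
GGGWGG
GGGGGG

Answer: RGGGGG
GGGGGG
GGGWGG
GGGWGG
GGGGGG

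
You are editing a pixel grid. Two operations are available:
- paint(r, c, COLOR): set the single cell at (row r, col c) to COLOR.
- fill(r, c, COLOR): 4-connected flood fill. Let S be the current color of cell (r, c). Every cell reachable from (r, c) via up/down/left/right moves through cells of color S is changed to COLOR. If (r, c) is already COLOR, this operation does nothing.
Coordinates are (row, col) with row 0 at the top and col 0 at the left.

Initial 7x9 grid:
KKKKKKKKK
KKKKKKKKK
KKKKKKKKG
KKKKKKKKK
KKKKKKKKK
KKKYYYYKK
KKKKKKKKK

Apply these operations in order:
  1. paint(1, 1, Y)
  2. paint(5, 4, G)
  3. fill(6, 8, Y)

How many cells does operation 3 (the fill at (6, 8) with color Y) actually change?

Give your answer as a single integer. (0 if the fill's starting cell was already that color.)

After op 1 paint(1,1,Y):
KKKKKKKKK
KYKKKKKKK
KKKKKKKKG
KKKKKKKKK
KKKKKKKKK
KKKYYYYKK
KKKKKKKKK
After op 2 paint(5,4,G):
KKKKKKKKK
KYKKKKKKK
KKKKKKKKG
KKKKKKKKK
KKKKKKKKK
KKKYGYYKK
KKKKKKKKK
After op 3 fill(6,8,Y) [57 cells changed]:
YYYYYYYYY
YYYYYYYYY
YYYYYYYYG
YYYYYYYYY
YYYYYYYYY
YYYYGYYYY
YYYYYYYYY

Answer: 57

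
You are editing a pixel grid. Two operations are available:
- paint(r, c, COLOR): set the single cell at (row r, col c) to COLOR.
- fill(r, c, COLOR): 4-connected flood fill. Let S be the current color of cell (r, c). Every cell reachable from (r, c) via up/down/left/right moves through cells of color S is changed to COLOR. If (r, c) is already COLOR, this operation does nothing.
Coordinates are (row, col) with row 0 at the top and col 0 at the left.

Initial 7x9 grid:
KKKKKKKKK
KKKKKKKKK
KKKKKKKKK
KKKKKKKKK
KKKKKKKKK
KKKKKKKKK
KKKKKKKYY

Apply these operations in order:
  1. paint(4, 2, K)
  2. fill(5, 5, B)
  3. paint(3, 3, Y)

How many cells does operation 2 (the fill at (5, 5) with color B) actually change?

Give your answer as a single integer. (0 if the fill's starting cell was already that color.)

Answer: 61

Derivation:
After op 1 paint(4,2,K):
KKKKKKKKK
KKKKKKKKK
KKKKKKKKK
KKKKKKKKK
KKKKKKKKK
KKKKKKKKK
KKKKKKKYY
After op 2 fill(5,5,B) [61 cells changed]:
BBBBBBBBB
BBBBBBBBB
BBBBBBBBB
BBBBBBBBB
BBBBBBBBB
BBBBBBBBB
BBBBBBBYY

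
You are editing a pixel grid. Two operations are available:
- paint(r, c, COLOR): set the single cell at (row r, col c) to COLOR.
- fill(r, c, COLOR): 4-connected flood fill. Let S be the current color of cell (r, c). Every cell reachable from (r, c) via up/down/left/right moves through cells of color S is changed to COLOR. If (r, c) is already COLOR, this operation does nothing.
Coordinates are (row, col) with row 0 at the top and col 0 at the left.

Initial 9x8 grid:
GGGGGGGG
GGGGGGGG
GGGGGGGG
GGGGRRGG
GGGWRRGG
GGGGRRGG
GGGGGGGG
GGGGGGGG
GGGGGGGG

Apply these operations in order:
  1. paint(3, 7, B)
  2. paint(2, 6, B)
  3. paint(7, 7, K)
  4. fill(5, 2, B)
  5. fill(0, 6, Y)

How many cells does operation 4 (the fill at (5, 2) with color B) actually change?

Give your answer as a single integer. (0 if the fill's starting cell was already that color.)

After op 1 paint(3,7,B):
GGGGGGGG
GGGGGGGG
GGGGGGGG
GGGGRRGB
GGGWRRGG
GGGGRRGG
GGGGGGGG
GGGGGGGG
GGGGGGGG
After op 2 paint(2,6,B):
GGGGGGGG
GGGGGGGG
GGGGGGBG
GGGGRRGB
GGGWRRGG
GGGGRRGG
GGGGGGGG
GGGGGGGG
GGGGGGGG
After op 3 paint(7,7,K):
GGGGGGGG
GGGGGGGG
GGGGGGBG
GGGGRRGB
GGGWRRGG
GGGGRRGG
GGGGGGGG
GGGGGGGK
GGGGGGGG
After op 4 fill(5,2,B) [62 cells changed]:
BBBBBBBB
BBBBBBBB
BBBBBBBB
BBBBRRBB
BBBWRRBB
BBBBRRBB
BBBBBBBB
BBBBBBBK
BBBBBBBB

Answer: 62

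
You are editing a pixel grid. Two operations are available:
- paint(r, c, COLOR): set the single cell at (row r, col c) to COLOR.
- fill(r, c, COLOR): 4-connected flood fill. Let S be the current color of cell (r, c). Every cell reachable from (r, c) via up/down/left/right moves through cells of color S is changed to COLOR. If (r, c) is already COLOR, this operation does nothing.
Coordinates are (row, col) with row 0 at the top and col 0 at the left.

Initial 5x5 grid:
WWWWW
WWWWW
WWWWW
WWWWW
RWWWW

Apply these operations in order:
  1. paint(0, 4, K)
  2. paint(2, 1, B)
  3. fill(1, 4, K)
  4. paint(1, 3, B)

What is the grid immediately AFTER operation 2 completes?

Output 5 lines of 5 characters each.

After op 1 paint(0,4,K):
WWWWK
WWWWW
WWWWW
WWWWW
RWWWW
After op 2 paint(2,1,B):
WWWWK
WWWWW
WBWWW
WWWWW
RWWWW

Answer: WWWWK
WWWWW
WBWWW
WWWWW
RWWWW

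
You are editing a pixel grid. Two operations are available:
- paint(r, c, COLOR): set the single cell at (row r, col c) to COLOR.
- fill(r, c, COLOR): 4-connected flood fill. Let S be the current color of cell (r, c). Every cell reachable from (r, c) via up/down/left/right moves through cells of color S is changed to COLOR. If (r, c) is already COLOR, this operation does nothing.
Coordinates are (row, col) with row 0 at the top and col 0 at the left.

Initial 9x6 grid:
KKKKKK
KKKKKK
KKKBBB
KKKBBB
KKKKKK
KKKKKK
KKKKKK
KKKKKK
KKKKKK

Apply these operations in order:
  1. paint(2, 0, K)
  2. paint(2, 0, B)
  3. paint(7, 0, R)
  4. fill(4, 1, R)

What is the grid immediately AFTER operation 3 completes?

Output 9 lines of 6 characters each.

Answer: KKKKKK
KKKKKK
BKKBBB
KKKBBB
KKKKKK
KKKKKK
KKKKKK
RKKKKK
KKKKKK

Derivation:
After op 1 paint(2,0,K):
KKKKKK
KKKKKK
KKKBBB
KKKBBB
KKKKKK
KKKKKK
KKKKKK
KKKKKK
KKKKKK
After op 2 paint(2,0,B):
KKKKKK
KKKKKK
BKKBBB
KKKBBB
KKKKKK
KKKKKK
KKKKKK
KKKKKK
KKKKKK
After op 3 paint(7,0,R):
KKKKKK
KKKKKK
BKKBBB
KKKBBB
KKKKKK
KKKKKK
KKKKKK
RKKKKK
KKKKKK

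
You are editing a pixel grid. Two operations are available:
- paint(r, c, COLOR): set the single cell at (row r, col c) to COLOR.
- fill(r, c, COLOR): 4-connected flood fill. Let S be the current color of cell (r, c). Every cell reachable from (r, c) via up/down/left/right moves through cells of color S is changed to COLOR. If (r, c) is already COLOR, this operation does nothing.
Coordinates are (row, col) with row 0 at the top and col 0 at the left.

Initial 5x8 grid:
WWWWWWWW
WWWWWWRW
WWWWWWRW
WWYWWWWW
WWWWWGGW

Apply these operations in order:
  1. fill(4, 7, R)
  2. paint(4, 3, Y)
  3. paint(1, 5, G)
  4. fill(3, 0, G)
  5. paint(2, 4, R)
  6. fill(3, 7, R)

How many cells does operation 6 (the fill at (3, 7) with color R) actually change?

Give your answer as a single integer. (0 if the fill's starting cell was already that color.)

Answer: 37

Derivation:
After op 1 fill(4,7,R) [35 cells changed]:
RRRRRRRR
RRRRRRRR
RRRRRRRR
RRYRRRRR
RRRRRGGR
After op 2 paint(4,3,Y):
RRRRRRRR
RRRRRRRR
RRRRRRRR
RRYRRRRR
RRRYRGGR
After op 3 paint(1,5,G):
RRRRRRRR
RRRRRGRR
RRRRRRRR
RRYRRRRR
RRRYRGGR
After op 4 fill(3,0,G) [35 cells changed]:
GGGGGGGG
GGGGGGGG
GGGGGGGG
GGYGGGGG
GGGYGGGG
After op 5 paint(2,4,R):
GGGGGGGG
GGGGGGGG
GGGGRGGG
GGYGGGGG
GGGYGGGG
After op 6 fill(3,7,R) [37 cells changed]:
RRRRRRRR
RRRRRRRR
RRRRRRRR
RRYRRRRR
RRRYRRRR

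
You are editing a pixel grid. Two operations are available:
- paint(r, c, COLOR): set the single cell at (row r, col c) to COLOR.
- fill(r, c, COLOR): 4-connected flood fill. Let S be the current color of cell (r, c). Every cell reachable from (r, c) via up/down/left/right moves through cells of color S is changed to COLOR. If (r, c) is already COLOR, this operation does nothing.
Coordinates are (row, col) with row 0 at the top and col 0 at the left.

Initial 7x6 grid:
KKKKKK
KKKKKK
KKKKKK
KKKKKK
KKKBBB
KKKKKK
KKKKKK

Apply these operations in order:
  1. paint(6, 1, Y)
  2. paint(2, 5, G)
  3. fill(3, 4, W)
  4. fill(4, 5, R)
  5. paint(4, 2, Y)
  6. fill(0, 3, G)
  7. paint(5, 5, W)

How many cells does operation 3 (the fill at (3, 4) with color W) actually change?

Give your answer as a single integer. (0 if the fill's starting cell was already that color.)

Answer: 37

Derivation:
After op 1 paint(6,1,Y):
KKKKKK
KKKKKK
KKKKKK
KKKKKK
KKKBBB
KKKKKK
KYKKKK
After op 2 paint(2,5,G):
KKKKKK
KKKKKK
KKKKKG
KKKKKK
KKKBBB
KKKKKK
KYKKKK
After op 3 fill(3,4,W) [37 cells changed]:
WWWWWW
WWWWWW
WWWWWG
WWWWWW
WWWBBB
WWWWWW
WYWWWW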